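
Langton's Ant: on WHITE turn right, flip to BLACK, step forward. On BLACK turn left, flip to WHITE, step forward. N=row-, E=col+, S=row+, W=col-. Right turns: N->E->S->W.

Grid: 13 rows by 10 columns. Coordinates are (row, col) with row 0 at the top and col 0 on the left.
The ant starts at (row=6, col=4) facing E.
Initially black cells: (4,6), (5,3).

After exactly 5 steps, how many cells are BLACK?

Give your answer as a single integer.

Step 1: on WHITE (6,4): turn R to S, flip to black, move to (7,4). |black|=3
Step 2: on WHITE (7,4): turn R to W, flip to black, move to (7,3). |black|=4
Step 3: on WHITE (7,3): turn R to N, flip to black, move to (6,3). |black|=5
Step 4: on WHITE (6,3): turn R to E, flip to black, move to (6,4). |black|=6
Step 5: on BLACK (6,4): turn L to N, flip to white, move to (5,4). |black|=5

Answer: 5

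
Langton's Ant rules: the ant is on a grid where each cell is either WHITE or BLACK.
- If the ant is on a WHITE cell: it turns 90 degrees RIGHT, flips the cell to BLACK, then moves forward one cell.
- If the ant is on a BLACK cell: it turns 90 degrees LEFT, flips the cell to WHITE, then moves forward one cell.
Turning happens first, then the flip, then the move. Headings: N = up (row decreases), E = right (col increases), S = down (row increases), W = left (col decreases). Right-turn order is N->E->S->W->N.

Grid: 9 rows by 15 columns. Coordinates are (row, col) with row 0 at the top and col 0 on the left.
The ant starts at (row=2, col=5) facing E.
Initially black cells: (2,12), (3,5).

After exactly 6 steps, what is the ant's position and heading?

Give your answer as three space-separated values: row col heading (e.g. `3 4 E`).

Step 1: on WHITE (2,5): turn R to S, flip to black, move to (3,5). |black|=3
Step 2: on BLACK (3,5): turn L to E, flip to white, move to (3,6). |black|=2
Step 3: on WHITE (3,6): turn R to S, flip to black, move to (4,6). |black|=3
Step 4: on WHITE (4,6): turn R to W, flip to black, move to (4,5). |black|=4
Step 5: on WHITE (4,5): turn R to N, flip to black, move to (3,5). |black|=5
Step 6: on WHITE (3,5): turn R to E, flip to black, move to (3,6). |black|=6

Answer: 3 6 E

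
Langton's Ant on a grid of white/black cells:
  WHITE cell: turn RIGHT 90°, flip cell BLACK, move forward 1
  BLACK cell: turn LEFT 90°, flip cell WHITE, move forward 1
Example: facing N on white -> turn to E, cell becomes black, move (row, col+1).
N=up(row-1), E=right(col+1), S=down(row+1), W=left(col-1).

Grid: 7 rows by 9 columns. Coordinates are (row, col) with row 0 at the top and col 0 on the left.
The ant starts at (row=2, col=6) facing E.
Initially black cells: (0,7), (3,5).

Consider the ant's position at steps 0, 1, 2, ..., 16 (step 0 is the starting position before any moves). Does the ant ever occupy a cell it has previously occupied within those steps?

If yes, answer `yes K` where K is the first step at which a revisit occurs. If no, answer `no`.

Step 1: on WHITE (2,6): turn R to S, flip to black, move to (3,6). |black|=3 — new cell
Step 2: on WHITE (3,6): turn R to W, flip to black, move to (3,5). |black|=4 — new cell
Step 3: on BLACK (3,5): turn L to S, flip to white, move to (4,5). |black|=3 — new cell
Step 4: on WHITE (4,5): turn R to W, flip to black, move to (4,4). |black|=4 — new cell
Step 5: on WHITE (4,4): turn R to N, flip to black, move to (3,4). |black|=5 — new cell
Step 6: on WHITE (3,4): turn R to E, flip to black, move to (3,5). |black|=6 — REVISIT

Answer: yes 6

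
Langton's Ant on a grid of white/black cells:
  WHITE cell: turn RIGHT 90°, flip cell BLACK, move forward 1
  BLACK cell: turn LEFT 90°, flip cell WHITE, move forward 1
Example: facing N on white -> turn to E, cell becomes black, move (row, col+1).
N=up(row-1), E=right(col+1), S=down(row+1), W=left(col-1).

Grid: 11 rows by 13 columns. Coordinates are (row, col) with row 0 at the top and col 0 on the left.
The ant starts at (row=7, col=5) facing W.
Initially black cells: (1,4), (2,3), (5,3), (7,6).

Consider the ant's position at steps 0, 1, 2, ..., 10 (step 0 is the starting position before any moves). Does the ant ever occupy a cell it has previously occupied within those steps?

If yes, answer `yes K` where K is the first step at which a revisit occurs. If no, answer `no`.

Answer: yes 7

Derivation:
Step 1: on WHITE (7,5): turn R to N, flip to black, move to (6,5). |black|=5 — new cell
Step 2: on WHITE (6,5): turn R to E, flip to black, move to (6,6). |black|=6 — new cell
Step 3: on WHITE (6,6): turn R to S, flip to black, move to (7,6). |black|=7 — new cell
Step 4: on BLACK (7,6): turn L to E, flip to white, move to (7,7). |black|=6 — new cell
Step 5: on WHITE (7,7): turn R to S, flip to black, move to (8,7). |black|=7 — new cell
Step 6: on WHITE (8,7): turn R to W, flip to black, move to (8,6). |black|=8 — new cell
Step 7: on WHITE (8,6): turn R to N, flip to black, move to (7,6). |black|=9 — REVISIT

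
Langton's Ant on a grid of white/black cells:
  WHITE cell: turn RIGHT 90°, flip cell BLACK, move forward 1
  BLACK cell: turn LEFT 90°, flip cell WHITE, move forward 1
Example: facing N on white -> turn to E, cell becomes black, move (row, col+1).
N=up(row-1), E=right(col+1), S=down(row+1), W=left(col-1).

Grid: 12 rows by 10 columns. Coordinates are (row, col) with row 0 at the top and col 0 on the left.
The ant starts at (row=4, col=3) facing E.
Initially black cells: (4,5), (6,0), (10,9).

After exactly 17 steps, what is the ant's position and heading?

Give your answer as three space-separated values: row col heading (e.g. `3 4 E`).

Answer: 3 3 N

Derivation:
Step 1: on WHITE (4,3): turn R to S, flip to black, move to (5,3). |black|=4
Step 2: on WHITE (5,3): turn R to W, flip to black, move to (5,2). |black|=5
Step 3: on WHITE (5,2): turn R to N, flip to black, move to (4,2). |black|=6
Step 4: on WHITE (4,2): turn R to E, flip to black, move to (4,3). |black|=7
Step 5: on BLACK (4,3): turn L to N, flip to white, move to (3,3). |black|=6
Step 6: on WHITE (3,3): turn R to E, flip to black, move to (3,4). |black|=7
Step 7: on WHITE (3,4): turn R to S, flip to black, move to (4,4). |black|=8
Step 8: on WHITE (4,4): turn R to W, flip to black, move to (4,3). |black|=9
Step 9: on WHITE (4,3): turn R to N, flip to black, move to (3,3). |black|=10
Step 10: on BLACK (3,3): turn L to W, flip to white, move to (3,2). |black|=9
Step 11: on WHITE (3,2): turn R to N, flip to black, move to (2,2). |black|=10
Step 12: on WHITE (2,2): turn R to E, flip to black, move to (2,3). |black|=11
Step 13: on WHITE (2,3): turn R to S, flip to black, move to (3,3). |black|=12
Step 14: on WHITE (3,3): turn R to W, flip to black, move to (3,2). |black|=13
Step 15: on BLACK (3,2): turn L to S, flip to white, move to (4,2). |black|=12
Step 16: on BLACK (4,2): turn L to E, flip to white, move to (4,3). |black|=11
Step 17: on BLACK (4,3): turn L to N, flip to white, move to (3,3). |black|=10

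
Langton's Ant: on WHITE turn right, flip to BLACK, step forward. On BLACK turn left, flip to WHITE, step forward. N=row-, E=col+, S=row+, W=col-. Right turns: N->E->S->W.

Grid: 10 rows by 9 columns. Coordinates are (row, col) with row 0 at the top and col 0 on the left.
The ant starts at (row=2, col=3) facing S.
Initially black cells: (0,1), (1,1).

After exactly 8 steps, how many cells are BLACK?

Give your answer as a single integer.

Answer: 8

Derivation:
Step 1: on WHITE (2,3): turn R to W, flip to black, move to (2,2). |black|=3
Step 2: on WHITE (2,2): turn R to N, flip to black, move to (1,2). |black|=4
Step 3: on WHITE (1,2): turn R to E, flip to black, move to (1,3). |black|=5
Step 4: on WHITE (1,3): turn R to S, flip to black, move to (2,3). |black|=6
Step 5: on BLACK (2,3): turn L to E, flip to white, move to (2,4). |black|=5
Step 6: on WHITE (2,4): turn R to S, flip to black, move to (3,4). |black|=6
Step 7: on WHITE (3,4): turn R to W, flip to black, move to (3,3). |black|=7
Step 8: on WHITE (3,3): turn R to N, flip to black, move to (2,3). |black|=8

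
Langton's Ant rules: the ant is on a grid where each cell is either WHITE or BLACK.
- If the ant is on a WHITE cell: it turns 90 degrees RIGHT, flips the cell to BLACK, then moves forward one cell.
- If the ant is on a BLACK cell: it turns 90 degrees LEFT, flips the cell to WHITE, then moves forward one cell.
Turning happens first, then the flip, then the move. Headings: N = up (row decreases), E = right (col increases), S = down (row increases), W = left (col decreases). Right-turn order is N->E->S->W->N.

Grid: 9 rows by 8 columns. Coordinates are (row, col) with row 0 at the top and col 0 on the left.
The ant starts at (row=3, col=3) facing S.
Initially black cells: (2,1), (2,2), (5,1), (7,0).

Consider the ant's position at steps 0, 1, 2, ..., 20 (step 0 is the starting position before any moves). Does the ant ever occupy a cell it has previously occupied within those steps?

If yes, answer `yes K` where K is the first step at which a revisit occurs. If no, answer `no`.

Answer: yes 7

Derivation:
Step 1: on WHITE (3,3): turn R to W, flip to black, move to (3,2). |black|=5 — new cell
Step 2: on WHITE (3,2): turn R to N, flip to black, move to (2,2). |black|=6 — new cell
Step 3: on BLACK (2,2): turn L to W, flip to white, move to (2,1). |black|=5 — new cell
Step 4: on BLACK (2,1): turn L to S, flip to white, move to (3,1). |black|=4 — new cell
Step 5: on WHITE (3,1): turn R to W, flip to black, move to (3,0). |black|=5 — new cell
Step 6: on WHITE (3,0): turn R to N, flip to black, move to (2,0). |black|=6 — new cell
Step 7: on WHITE (2,0): turn R to E, flip to black, move to (2,1). |black|=7 — REVISIT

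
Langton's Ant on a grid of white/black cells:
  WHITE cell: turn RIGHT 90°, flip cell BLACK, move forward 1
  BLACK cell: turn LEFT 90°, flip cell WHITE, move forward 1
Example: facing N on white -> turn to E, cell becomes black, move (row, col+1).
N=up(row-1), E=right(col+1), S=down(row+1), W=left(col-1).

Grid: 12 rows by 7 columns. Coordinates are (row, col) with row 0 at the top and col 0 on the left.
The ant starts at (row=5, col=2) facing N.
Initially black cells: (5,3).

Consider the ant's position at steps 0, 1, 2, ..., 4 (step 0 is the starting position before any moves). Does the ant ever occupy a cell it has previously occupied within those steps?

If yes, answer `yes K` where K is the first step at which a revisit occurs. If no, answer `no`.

Answer: no

Derivation:
Step 1: on WHITE (5,2): turn R to E, flip to black, move to (5,3). |black|=2 — new cell
Step 2: on BLACK (5,3): turn L to N, flip to white, move to (4,3). |black|=1 — new cell
Step 3: on WHITE (4,3): turn R to E, flip to black, move to (4,4). |black|=2 — new cell
Step 4: on WHITE (4,4): turn R to S, flip to black, move to (5,4). |black|=3 — new cell
No revisit within 4 steps.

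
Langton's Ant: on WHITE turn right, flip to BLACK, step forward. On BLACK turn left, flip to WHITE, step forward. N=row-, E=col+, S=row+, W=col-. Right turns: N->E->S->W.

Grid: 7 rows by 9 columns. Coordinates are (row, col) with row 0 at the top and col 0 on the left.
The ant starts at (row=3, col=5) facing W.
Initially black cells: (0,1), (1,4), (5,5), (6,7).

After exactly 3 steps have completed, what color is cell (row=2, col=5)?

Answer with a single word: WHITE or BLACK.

Step 1: on WHITE (3,5): turn R to N, flip to black, move to (2,5). |black|=5
Step 2: on WHITE (2,5): turn R to E, flip to black, move to (2,6). |black|=6
Step 3: on WHITE (2,6): turn R to S, flip to black, move to (3,6). |black|=7

Answer: BLACK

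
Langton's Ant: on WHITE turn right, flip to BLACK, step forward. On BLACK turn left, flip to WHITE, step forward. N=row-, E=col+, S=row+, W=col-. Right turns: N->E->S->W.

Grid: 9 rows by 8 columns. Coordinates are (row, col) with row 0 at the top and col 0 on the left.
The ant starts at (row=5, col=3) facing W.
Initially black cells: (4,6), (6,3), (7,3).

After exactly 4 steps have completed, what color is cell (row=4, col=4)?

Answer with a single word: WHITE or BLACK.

Answer: BLACK

Derivation:
Step 1: on WHITE (5,3): turn R to N, flip to black, move to (4,3). |black|=4
Step 2: on WHITE (4,3): turn R to E, flip to black, move to (4,4). |black|=5
Step 3: on WHITE (4,4): turn R to S, flip to black, move to (5,4). |black|=6
Step 4: on WHITE (5,4): turn R to W, flip to black, move to (5,3). |black|=7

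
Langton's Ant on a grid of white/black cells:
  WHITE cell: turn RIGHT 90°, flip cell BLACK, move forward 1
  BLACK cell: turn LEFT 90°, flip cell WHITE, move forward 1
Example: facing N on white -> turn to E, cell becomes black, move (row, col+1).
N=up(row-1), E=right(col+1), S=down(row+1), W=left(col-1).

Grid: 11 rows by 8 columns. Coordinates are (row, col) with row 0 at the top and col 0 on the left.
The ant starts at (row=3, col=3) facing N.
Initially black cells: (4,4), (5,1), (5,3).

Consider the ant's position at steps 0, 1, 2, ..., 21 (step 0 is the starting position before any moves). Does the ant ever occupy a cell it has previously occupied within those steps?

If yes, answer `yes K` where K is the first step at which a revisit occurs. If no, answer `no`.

Step 1: on WHITE (3,3): turn R to E, flip to black, move to (3,4). |black|=4 — new cell
Step 2: on WHITE (3,4): turn R to S, flip to black, move to (4,4). |black|=5 — new cell
Step 3: on BLACK (4,4): turn L to E, flip to white, move to (4,5). |black|=4 — new cell
Step 4: on WHITE (4,5): turn R to S, flip to black, move to (5,5). |black|=5 — new cell
Step 5: on WHITE (5,5): turn R to W, flip to black, move to (5,4). |black|=6 — new cell
Step 6: on WHITE (5,4): turn R to N, flip to black, move to (4,4). |black|=7 — REVISIT

Answer: yes 6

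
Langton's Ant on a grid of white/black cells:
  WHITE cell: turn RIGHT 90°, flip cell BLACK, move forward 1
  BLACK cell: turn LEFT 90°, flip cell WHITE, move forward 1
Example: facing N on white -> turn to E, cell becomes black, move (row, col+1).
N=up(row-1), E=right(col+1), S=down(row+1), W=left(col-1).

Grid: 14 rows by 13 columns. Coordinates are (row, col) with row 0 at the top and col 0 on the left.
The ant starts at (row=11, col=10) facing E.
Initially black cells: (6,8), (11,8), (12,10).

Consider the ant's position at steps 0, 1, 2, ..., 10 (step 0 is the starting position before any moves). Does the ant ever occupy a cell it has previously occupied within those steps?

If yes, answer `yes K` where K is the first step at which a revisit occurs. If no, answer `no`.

Answer: yes 5

Derivation:
Step 1: on WHITE (11,10): turn R to S, flip to black, move to (12,10). |black|=4 — new cell
Step 2: on BLACK (12,10): turn L to E, flip to white, move to (12,11). |black|=3 — new cell
Step 3: on WHITE (12,11): turn R to S, flip to black, move to (13,11). |black|=4 — new cell
Step 4: on WHITE (13,11): turn R to W, flip to black, move to (13,10). |black|=5 — new cell
Step 5: on WHITE (13,10): turn R to N, flip to black, move to (12,10). |black|=6 — REVISIT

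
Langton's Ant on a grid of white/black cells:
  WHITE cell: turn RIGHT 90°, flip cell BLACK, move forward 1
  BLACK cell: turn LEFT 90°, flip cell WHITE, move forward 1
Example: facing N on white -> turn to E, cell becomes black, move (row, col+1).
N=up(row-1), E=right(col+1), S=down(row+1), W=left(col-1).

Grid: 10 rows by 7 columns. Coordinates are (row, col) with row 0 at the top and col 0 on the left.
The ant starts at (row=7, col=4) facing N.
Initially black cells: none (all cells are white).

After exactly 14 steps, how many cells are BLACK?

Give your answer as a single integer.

Answer: 10

Derivation:
Step 1: on WHITE (7,4): turn R to E, flip to black, move to (7,5). |black|=1
Step 2: on WHITE (7,5): turn R to S, flip to black, move to (8,5). |black|=2
Step 3: on WHITE (8,5): turn R to W, flip to black, move to (8,4). |black|=3
Step 4: on WHITE (8,4): turn R to N, flip to black, move to (7,4). |black|=4
Step 5: on BLACK (7,4): turn L to W, flip to white, move to (7,3). |black|=3
Step 6: on WHITE (7,3): turn R to N, flip to black, move to (6,3). |black|=4
Step 7: on WHITE (6,3): turn R to E, flip to black, move to (6,4). |black|=5
Step 8: on WHITE (6,4): turn R to S, flip to black, move to (7,4). |black|=6
Step 9: on WHITE (7,4): turn R to W, flip to black, move to (7,3). |black|=7
Step 10: on BLACK (7,3): turn L to S, flip to white, move to (8,3). |black|=6
Step 11: on WHITE (8,3): turn R to W, flip to black, move to (8,2). |black|=7
Step 12: on WHITE (8,2): turn R to N, flip to black, move to (7,2). |black|=8
Step 13: on WHITE (7,2): turn R to E, flip to black, move to (7,3). |black|=9
Step 14: on WHITE (7,3): turn R to S, flip to black, move to (8,3). |black|=10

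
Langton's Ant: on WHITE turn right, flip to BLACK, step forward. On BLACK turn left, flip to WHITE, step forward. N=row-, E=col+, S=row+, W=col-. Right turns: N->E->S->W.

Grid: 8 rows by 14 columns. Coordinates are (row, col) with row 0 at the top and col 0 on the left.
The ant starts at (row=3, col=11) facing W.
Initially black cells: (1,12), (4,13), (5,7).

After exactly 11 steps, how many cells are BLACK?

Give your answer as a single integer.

Step 1: on WHITE (3,11): turn R to N, flip to black, move to (2,11). |black|=4
Step 2: on WHITE (2,11): turn R to E, flip to black, move to (2,12). |black|=5
Step 3: on WHITE (2,12): turn R to S, flip to black, move to (3,12). |black|=6
Step 4: on WHITE (3,12): turn R to W, flip to black, move to (3,11). |black|=7
Step 5: on BLACK (3,11): turn L to S, flip to white, move to (4,11). |black|=6
Step 6: on WHITE (4,11): turn R to W, flip to black, move to (4,10). |black|=7
Step 7: on WHITE (4,10): turn R to N, flip to black, move to (3,10). |black|=8
Step 8: on WHITE (3,10): turn R to E, flip to black, move to (3,11). |black|=9
Step 9: on WHITE (3,11): turn R to S, flip to black, move to (4,11). |black|=10
Step 10: on BLACK (4,11): turn L to E, flip to white, move to (4,12). |black|=9
Step 11: on WHITE (4,12): turn R to S, flip to black, move to (5,12). |black|=10

Answer: 10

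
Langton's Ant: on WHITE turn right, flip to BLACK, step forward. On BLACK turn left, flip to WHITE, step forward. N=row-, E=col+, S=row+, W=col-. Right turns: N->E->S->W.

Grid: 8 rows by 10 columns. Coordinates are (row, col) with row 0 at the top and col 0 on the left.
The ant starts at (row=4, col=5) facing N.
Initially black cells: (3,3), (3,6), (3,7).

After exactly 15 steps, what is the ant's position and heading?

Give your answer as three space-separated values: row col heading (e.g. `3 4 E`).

Step 1: on WHITE (4,5): turn R to E, flip to black, move to (4,6). |black|=4
Step 2: on WHITE (4,6): turn R to S, flip to black, move to (5,6). |black|=5
Step 3: on WHITE (5,6): turn R to W, flip to black, move to (5,5). |black|=6
Step 4: on WHITE (5,5): turn R to N, flip to black, move to (4,5). |black|=7
Step 5: on BLACK (4,5): turn L to W, flip to white, move to (4,4). |black|=6
Step 6: on WHITE (4,4): turn R to N, flip to black, move to (3,4). |black|=7
Step 7: on WHITE (3,4): turn R to E, flip to black, move to (3,5). |black|=8
Step 8: on WHITE (3,5): turn R to S, flip to black, move to (4,5). |black|=9
Step 9: on WHITE (4,5): turn R to W, flip to black, move to (4,4). |black|=10
Step 10: on BLACK (4,4): turn L to S, flip to white, move to (5,4). |black|=9
Step 11: on WHITE (5,4): turn R to W, flip to black, move to (5,3). |black|=10
Step 12: on WHITE (5,3): turn R to N, flip to black, move to (4,3). |black|=11
Step 13: on WHITE (4,3): turn R to E, flip to black, move to (4,4). |black|=12
Step 14: on WHITE (4,4): turn R to S, flip to black, move to (5,4). |black|=13
Step 15: on BLACK (5,4): turn L to E, flip to white, move to (5,5). |black|=12

Answer: 5 5 E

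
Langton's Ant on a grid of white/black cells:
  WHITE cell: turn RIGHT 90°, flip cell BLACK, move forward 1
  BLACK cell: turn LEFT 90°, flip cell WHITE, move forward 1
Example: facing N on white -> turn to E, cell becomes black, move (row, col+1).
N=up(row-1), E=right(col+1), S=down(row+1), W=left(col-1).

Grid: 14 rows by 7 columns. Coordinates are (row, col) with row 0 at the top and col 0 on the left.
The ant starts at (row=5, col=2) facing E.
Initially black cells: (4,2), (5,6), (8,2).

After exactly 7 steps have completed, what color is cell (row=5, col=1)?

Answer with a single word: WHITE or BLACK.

Answer: BLACK

Derivation:
Step 1: on WHITE (5,2): turn R to S, flip to black, move to (6,2). |black|=4
Step 2: on WHITE (6,2): turn R to W, flip to black, move to (6,1). |black|=5
Step 3: on WHITE (6,1): turn R to N, flip to black, move to (5,1). |black|=6
Step 4: on WHITE (5,1): turn R to E, flip to black, move to (5,2). |black|=7
Step 5: on BLACK (5,2): turn L to N, flip to white, move to (4,2). |black|=6
Step 6: on BLACK (4,2): turn L to W, flip to white, move to (4,1). |black|=5
Step 7: on WHITE (4,1): turn R to N, flip to black, move to (3,1). |black|=6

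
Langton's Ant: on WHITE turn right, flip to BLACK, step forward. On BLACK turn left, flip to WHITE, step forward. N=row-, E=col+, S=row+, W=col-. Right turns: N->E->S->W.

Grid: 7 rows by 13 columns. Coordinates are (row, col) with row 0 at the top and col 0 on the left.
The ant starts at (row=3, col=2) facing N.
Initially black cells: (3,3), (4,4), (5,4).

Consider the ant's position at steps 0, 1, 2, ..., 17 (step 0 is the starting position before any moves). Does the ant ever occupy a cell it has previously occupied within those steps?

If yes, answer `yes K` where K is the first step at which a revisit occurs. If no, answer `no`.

Answer: yes 5

Derivation:
Step 1: on WHITE (3,2): turn R to E, flip to black, move to (3,3). |black|=4 — new cell
Step 2: on BLACK (3,3): turn L to N, flip to white, move to (2,3). |black|=3 — new cell
Step 3: on WHITE (2,3): turn R to E, flip to black, move to (2,4). |black|=4 — new cell
Step 4: on WHITE (2,4): turn R to S, flip to black, move to (3,4). |black|=5 — new cell
Step 5: on WHITE (3,4): turn R to W, flip to black, move to (3,3). |black|=6 — REVISIT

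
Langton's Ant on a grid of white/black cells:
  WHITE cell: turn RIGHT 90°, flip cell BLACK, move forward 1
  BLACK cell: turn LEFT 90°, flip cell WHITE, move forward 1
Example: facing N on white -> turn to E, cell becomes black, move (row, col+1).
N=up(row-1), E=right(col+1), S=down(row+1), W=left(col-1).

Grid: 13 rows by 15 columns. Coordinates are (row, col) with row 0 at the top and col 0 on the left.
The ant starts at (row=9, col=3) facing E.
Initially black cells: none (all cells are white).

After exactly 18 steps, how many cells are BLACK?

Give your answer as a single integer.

Step 1: on WHITE (9,3): turn R to S, flip to black, move to (10,3). |black|=1
Step 2: on WHITE (10,3): turn R to W, flip to black, move to (10,2). |black|=2
Step 3: on WHITE (10,2): turn R to N, flip to black, move to (9,2). |black|=3
Step 4: on WHITE (9,2): turn R to E, flip to black, move to (9,3). |black|=4
Step 5: on BLACK (9,3): turn L to N, flip to white, move to (8,3). |black|=3
Step 6: on WHITE (8,3): turn R to E, flip to black, move to (8,4). |black|=4
Step 7: on WHITE (8,4): turn R to S, flip to black, move to (9,4). |black|=5
Step 8: on WHITE (9,4): turn R to W, flip to black, move to (9,3). |black|=6
Step 9: on WHITE (9,3): turn R to N, flip to black, move to (8,3). |black|=7
Step 10: on BLACK (8,3): turn L to W, flip to white, move to (8,2). |black|=6
Step 11: on WHITE (8,2): turn R to N, flip to black, move to (7,2). |black|=7
Step 12: on WHITE (7,2): turn R to E, flip to black, move to (7,3). |black|=8
Step 13: on WHITE (7,3): turn R to S, flip to black, move to (8,3). |black|=9
Step 14: on WHITE (8,3): turn R to W, flip to black, move to (8,2). |black|=10
Step 15: on BLACK (8,2): turn L to S, flip to white, move to (9,2). |black|=9
Step 16: on BLACK (9,2): turn L to E, flip to white, move to (9,3). |black|=8
Step 17: on BLACK (9,3): turn L to N, flip to white, move to (8,3). |black|=7
Step 18: on BLACK (8,3): turn L to W, flip to white, move to (8,2). |black|=6

Answer: 6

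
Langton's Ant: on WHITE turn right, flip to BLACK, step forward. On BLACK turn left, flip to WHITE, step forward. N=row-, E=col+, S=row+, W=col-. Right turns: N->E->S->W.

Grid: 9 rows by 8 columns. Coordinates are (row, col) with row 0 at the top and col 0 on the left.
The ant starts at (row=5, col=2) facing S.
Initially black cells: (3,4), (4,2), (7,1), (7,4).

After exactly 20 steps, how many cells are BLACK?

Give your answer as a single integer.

Answer: 10

Derivation:
Step 1: on WHITE (5,2): turn R to W, flip to black, move to (5,1). |black|=5
Step 2: on WHITE (5,1): turn R to N, flip to black, move to (4,1). |black|=6
Step 3: on WHITE (4,1): turn R to E, flip to black, move to (4,2). |black|=7
Step 4: on BLACK (4,2): turn L to N, flip to white, move to (3,2). |black|=6
Step 5: on WHITE (3,2): turn R to E, flip to black, move to (3,3). |black|=7
Step 6: on WHITE (3,3): turn R to S, flip to black, move to (4,3). |black|=8
Step 7: on WHITE (4,3): turn R to W, flip to black, move to (4,2). |black|=9
Step 8: on WHITE (4,2): turn R to N, flip to black, move to (3,2). |black|=10
Step 9: on BLACK (3,2): turn L to W, flip to white, move to (3,1). |black|=9
Step 10: on WHITE (3,1): turn R to N, flip to black, move to (2,1). |black|=10
Step 11: on WHITE (2,1): turn R to E, flip to black, move to (2,2). |black|=11
Step 12: on WHITE (2,2): turn R to S, flip to black, move to (3,2). |black|=12
Step 13: on WHITE (3,2): turn R to W, flip to black, move to (3,1). |black|=13
Step 14: on BLACK (3,1): turn L to S, flip to white, move to (4,1). |black|=12
Step 15: on BLACK (4,1): turn L to E, flip to white, move to (4,2). |black|=11
Step 16: on BLACK (4,2): turn L to N, flip to white, move to (3,2). |black|=10
Step 17: on BLACK (3,2): turn L to W, flip to white, move to (3,1). |black|=9
Step 18: on WHITE (3,1): turn R to N, flip to black, move to (2,1). |black|=10
Step 19: on BLACK (2,1): turn L to W, flip to white, move to (2,0). |black|=9
Step 20: on WHITE (2,0): turn R to N, flip to black, move to (1,0). |black|=10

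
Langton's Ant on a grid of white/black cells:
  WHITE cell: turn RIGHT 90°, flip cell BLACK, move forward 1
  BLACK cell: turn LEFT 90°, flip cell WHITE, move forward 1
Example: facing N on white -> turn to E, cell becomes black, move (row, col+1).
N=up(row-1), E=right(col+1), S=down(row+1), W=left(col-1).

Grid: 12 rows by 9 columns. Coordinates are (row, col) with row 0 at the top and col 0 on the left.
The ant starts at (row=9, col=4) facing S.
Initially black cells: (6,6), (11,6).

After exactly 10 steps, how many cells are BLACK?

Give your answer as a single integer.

Answer: 8

Derivation:
Step 1: on WHITE (9,4): turn R to W, flip to black, move to (9,3). |black|=3
Step 2: on WHITE (9,3): turn R to N, flip to black, move to (8,3). |black|=4
Step 3: on WHITE (8,3): turn R to E, flip to black, move to (8,4). |black|=5
Step 4: on WHITE (8,4): turn R to S, flip to black, move to (9,4). |black|=6
Step 5: on BLACK (9,4): turn L to E, flip to white, move to (9,5). |black|=5
Step 6: on WHITE (9,5): turn R to S, flip to black, move to (10,5). |black|=6
Step 7: on WHITE (10,5): turn R to W, flip to black, move to (10,4). |black|=7
Step 8: on WHITE (10,4): turn R to N, flip to black, move to (9,4). |black|=8
Step 9: on WHITE (9,4): turn R to E, flip to black, move to (9,5). |black|=9
Step 10: on BLACK (9,5): turn L to N, flip to white, move to (8,5). |black|=8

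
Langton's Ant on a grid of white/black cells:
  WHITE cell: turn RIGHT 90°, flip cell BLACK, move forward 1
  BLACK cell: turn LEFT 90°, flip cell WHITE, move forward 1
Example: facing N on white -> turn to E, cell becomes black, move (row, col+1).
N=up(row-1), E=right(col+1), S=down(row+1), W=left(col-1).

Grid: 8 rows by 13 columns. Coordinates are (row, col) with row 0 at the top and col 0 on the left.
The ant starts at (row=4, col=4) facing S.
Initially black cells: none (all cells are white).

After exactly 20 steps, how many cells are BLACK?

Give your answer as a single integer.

Answer: 6

Derivation:
Step 1: on WHITE (4,4): turn R to W, flip to black, move to (4,3). |black|=1
Step 2: on WHITE (4,3): turn R to N, flip to black, move to (3,3). |black|=2
Step 3: on WHITE (3,3): turn R to E, flip to black, move to (3,4). |black|=3
Step 4: on WHITE (3,4): turn R to S, flip to black, move to (4,4). |black|=4
Step 5: on BLACK (4,4): turn L to E, flip to white, move to (4,5). |black|=3
Step 6: on WHITE (4,5): turn R to S, flip to black, move to (5,5). |black|=4
Step 7: on WHITE (5,5): turn R to W, flip to black, move to (5,4). |black|=5
Step 8: on WHITE (5,4): turn R to N, flip to black, move to (4,4). |black|=6
Step 9: on WHITE (4,4): turn R to E, flip to black, move to (4,5). |black|=7
Step 10: on BLACK (4,5): turn L to N, flip to white, move to (3,5). |black|=6
Step 11: on WHITE (3,5): turn R to E, flip to black, move to (3,6). |black|=7
Step 12: on WHITE (3,6): turn R to S, flip to black, move to (4,6). |black|=8
Step 13: on WHITE (4,6): turn R to W, flip to black, move to (4,5). |black|=9
Step 14: on WHITE (4,5): turn R to N, flip to black, move to (3,5). |black|=10
Step 15: on BLACK (3,5): turn L to W, flip to white, move to (3,4). |black|=9
Step 16: on BLACK (3,4): turn L to S, flip to white, move to (4,4). |black|=8
Step 17: on BLACK (4,4): turn L to E, flip to white, move to (4,5). |black|=7
Step 18: on BLACK (4,5): turn L to N, flip to white, move to (3,5). |black|=6
Step 19: on WHITE (3,5): turn R to E, flip to black, move to (3,6). |black|=7
Step 20: on BLACK (3,6): turn L to N, flip to white, move to (2,6). |black|=6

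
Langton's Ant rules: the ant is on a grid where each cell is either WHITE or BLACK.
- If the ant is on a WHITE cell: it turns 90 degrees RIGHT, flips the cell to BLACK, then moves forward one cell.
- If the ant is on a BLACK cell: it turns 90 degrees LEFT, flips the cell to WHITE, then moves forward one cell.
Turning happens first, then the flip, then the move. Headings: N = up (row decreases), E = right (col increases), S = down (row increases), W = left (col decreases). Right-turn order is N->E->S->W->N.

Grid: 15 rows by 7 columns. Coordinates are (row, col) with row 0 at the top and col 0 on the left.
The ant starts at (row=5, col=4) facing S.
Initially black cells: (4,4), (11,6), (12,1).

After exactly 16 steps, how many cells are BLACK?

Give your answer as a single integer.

Answer: 9

Derivation:
Step 1: on WHITE (5,4): turn R to W, flip to black, move to (5,3). |black|=4
Step 2: on WHITE (5,3): turn R to N, flip to black, move to (4,3). |black|=5
Step 3: on WHITE (4,3): turn R to E, flip to black, move to (4,4). |black|=6
Step 4: on BLACK (4,4): turn L to N, flip to white, move to (3,4). |black|=5
Step 5: on WHITE (3,4): turn R to E, flip to black, move to (3,5). |black|=6
Step 6: on WHITE (3,5): turn R to S, flip to black, move to (4,5). |black|=7
Step 7: on WHITE (4,5): turn R to W, flip to black, move to (4,4). |black|=8
Step 8: on WHITE (4,4): turn R to N, flip to black, move to (3,4). |black|=9
Step 9: on BLACK (3,4): turn L to W, flip to white, move to (3,3). |black|=8
Step 10: on WHITE (3,3): turn R to N, flip to black, move to (2,3). |black|=9
Step 11: on WHITE (2,3): turn R to E, flip to black, move to (2,4). |black|=10
Step 12: on WHITE (2,4): turn R to S, flip to black, move to (3,4). |black|=11
Step 13: on WHITE (3,4): turn R to W, flip to black, move to (3,3). |black|=12
Step 14: on BLACK (3,3): turn L to S, flip to white, move to (4,3). |black|=11
Step 15: on BLACK (4,3): turn L to E, flip to white, move to (4,4). |black|=10
Step 16: on BLACK (4,4): turn L to N, flip to white, move to (3,4). |black|=9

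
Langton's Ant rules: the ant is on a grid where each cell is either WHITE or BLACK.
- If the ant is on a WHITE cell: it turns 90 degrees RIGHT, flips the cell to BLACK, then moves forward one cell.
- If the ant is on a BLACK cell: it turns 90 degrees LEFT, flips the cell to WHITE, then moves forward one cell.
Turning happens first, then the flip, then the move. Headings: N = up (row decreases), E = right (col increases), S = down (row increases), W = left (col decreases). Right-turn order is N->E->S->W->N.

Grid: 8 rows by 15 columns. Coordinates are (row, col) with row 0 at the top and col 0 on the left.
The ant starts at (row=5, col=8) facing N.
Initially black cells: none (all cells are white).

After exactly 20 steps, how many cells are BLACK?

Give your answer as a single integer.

Answer: 6

Derivation:
Step 1: on WHITE (5,8): turn R to E, flip to black, move to (5,9). |black|=1
Step 2: on WHITE (5,9): turn R to S, flip to black, move to (6,9). |black|=2
Step 3: on WHITE (6,9): turn R to W, flip to black, move to (6,8). |black|=3
Step 4: on WHITE (6,8): turn R to N, flip to black, move to (5,8). |black|=4
Step 5: on BLACK (5,8): turn L to W, flip to white, move to (5,7). |black|=3
Step 6: on WHITE (5,7): turn R to N, flip to black, move to (4,7). |black|=4
Step 7: on WHITE (4,7): turn R to E, flip to black, move to (4,8). |black|=5
Step 8: on WHITE (4,8): turn R to S, flip to black, move to (5,8). |black|=6
Step 9: on WHITE (5,8): turn R to W, flip to black, move to (5,7). |black|=7
Step 10: on BLACK (5,7): turn L to S, flip to white, move to (6,7). |black|=6
Step 11: on WHITE (6,7): turn R to W, flip to black, move to (6,6). |black|=7
Step 12: on WHITE (6,6): turn R to N, flip to black, move to (5,6). |black|=8
Step 13: on WHITE (5,6): turn R to E, flip to black, move to (5,7). |black|=9
Step 14: on WHITE (5,7): turn R to S, flip to black, move to (6,7). |black|=10
Step 15: on BLACK (6,7): turn L to E, flip to white, move to (6,8). |black|=9
Step 16: on BLACK (6,8): turn L to N, flip to white, move to (5,8). |black|=8
Step 17: on BLACK (5,8): turn L to W, flip to white, move to (5,7). |black|=7
Step 18: on BLACK (5,7): turn L to S, flip to white, move to (6,7). |black|=6
Step 19: on WHITE (6,7): turn R to W, flip to black, move to (6,6). |black|=7
Step 20: on BLACK (6,6): turn L to S, flip to white, move to (7,6). |black|=6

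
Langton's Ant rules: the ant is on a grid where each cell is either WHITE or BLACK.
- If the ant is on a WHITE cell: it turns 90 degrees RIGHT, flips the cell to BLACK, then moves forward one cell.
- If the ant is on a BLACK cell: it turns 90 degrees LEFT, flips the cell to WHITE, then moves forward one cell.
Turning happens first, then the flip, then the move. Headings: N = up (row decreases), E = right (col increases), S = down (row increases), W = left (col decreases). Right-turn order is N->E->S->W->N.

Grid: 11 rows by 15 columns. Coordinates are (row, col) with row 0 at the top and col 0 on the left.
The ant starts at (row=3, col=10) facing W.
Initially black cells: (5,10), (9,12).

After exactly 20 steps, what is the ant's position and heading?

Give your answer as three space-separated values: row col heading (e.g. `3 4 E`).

Step 1: on WHITE (3,10): turn R to N, flip to black, move to (2,10). |black|=3
Step 2: on WHITE (2,10): turn R to E, flip to black, move to (2,11). |black|=4
Step 3: on WHITE (2,11): turn R to S, flip to black, move to (3,11). |black|=5
Step 4: on WHITE (3,11): turn R to W, flip to black, move to (3,10). |black|=6
Step 5: on BLACK (3,10): turn L to S, flip to white, move to (4,10). |black|=5
Step 6: on WHITE (4,10): turn R to W, flip to black, move to (4,9). |black|=6
Step 7: on WHITE (4,9): turn R to N, flip to black, move to (3,9). |black|=7
Step 8: on WHITE (3,9): turn R to E, flip to black, move to (3,10). |black|=8
Step 9: on WHITE (3,10): turn R to S, flip to black, move to (4,10). |black|=9
Step 10: on BLACK (4,10): turn L to E, flip to white, move to (4,11). |black|=8
Step 11: on WHITE (4,11): turn R to S, flip to black, move to (5,11). |black|=9
Step 12: on WHITE (5,11): turn R to W, flip to black, move to (5,10). |black|=10
Step 13: on BLACK (5,10): turn L to S, flip to white, move to (6,10). |black|=9
Step 14: on WHITE (6,10): turn R to W, flip to black, move to (6,9). |black|=10
Step 15: on WHITE (6,9): turn R to N, flip to black, move to (5,9). |black|=11
Step 16: on WHITE (5,9): turn R to E, flip to black, move to (5,10). |black|=12
Step 17: on WHITE (5,10): turn R to S, flip to black, move to (6,10). |black|=13
Step 18: on BLACK (6,10): turn L to E, flip to white, move to (6,11). |black|=12
Step 19: on WHITE (6,11): turn R to S, flip to black, move to (7,11). |black|=13
Step 20: on WHITE (7,11): turn R to W, flip to black, move to (7,10). |black|=14

Answer: 7 10 W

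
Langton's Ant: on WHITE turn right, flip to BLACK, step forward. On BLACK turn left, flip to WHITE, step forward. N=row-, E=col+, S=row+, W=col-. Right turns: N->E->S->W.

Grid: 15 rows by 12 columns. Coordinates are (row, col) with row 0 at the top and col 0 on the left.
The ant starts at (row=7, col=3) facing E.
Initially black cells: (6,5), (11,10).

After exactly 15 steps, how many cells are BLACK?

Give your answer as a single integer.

Answer: 11

Derivation:
Step 1: on WHITE (7,3): turn R to S, flip to black, move to (8,3). |black|=3
Step 2: on WHITE (8,3): turn R to W, flip to black, move to (8,2). |black|=4
Step 3: on WHITE (8,2): turn R to N, flip to black, move to (7,2). |black|=5
Step 4: on WHITE (7,2): turn R to E, flip to black, move to (7,3). |black|=6
Step 5: on BLACK (7,3): turn L to N, flip to white, move to (6,3). |black|=5
Step 6: on WHITE (6,3): turn R to E, flip to black, move to (6,4). |black|=6
Step 7: on WHITE (6,4): turn R to S, flip to black, move to (7,4). |black|=7
Step 8: on WHITE (7,4): turn R to W, flip to black, move to (7,3). |black|=8
Step 9: on WHITE (7,3): turn R to N, flip to black, move to (6,3). |black|=9
Step 10: on BLACK (6,3): turn L to W, flip to white, move to (6,2). |black|=8
Step 11: on WHITE (6,2): turn R to N, flip to black, move to (5,2). |black|=9
Step 12: on WHITE (5,2): turn R to E, flip to black, move to (5,3). |black|=10
Step 13: on WHITE (5,3): turn R to S, flip to black, move to (6,3). |black|=11
Step 14: on WHITE (6,3): turn R to W, flip to black, move to (6,2). |black|=12
Step 15: on BLACK (6,2): turn L to S, flip to white, move to (7,2). |black|=11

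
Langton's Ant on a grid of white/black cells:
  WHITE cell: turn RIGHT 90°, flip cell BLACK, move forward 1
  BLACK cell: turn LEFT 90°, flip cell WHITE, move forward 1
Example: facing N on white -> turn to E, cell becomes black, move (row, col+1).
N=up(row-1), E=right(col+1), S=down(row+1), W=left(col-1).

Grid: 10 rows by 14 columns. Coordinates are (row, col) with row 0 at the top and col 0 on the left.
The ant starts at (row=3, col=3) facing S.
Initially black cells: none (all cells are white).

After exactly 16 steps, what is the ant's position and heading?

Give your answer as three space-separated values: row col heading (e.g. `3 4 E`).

Answer: 3 3 S

Derivation:
Step 1: on WHITE (3,3): turn R to W, flip to black, move to (3,2). |black|=1
Step 2: on WHITE (3,2): turn R to N, flip to black, move to (2,2). |black|=2
Step 3: on WHITE (2,2): turn R to E, flip to black, move to (2,3). |black|=3
Step 4: on WHITE (2,3): turn R to S, flip to black, move to (3,3). |black|=4
Step 5: on BLACK (3,3): turn L to E, flip to white, move to (3,4). |black|=3
Step 6: on WHITE (3,4): turn R to S, flip to black, move to (4,4). |black|=4
Step 7: on WHITE (4,4): turn R to W, flip to black, move to (4,3). |black|=5
Step 8: on WHITE (4,3): turn R to N, flip to black, move to (3,3). |black|=6
Step 9: on WHITE (3,3): turn R to E, flip to black, move to (3,4). |black|=7
Step 10: on BLACK (3,4): turn L to N, flip to white, move to (2,4). |black|=6
Step 11: on WHITE (2,4): turn R to E, flip to black, move to (2,5). |black|=7
Step 12: on WHITE (2,5): turn R to S, flip to black, move to (3,5). |black|=8
Step 13: on WHITE (3,5): turn R to W, flip to black, move to (3,4). |black|=9
Step 14: on WHITE (3,4): turn R to N, flip to black, move to (2,4). |black|=10
Step 15: on BLACK (2,4): turn L to W, flip to white, move to (2,3). |black|=9
Step 16: on BLACK (2,3): turn L to S, flip to white, move to (3,3). |black|=8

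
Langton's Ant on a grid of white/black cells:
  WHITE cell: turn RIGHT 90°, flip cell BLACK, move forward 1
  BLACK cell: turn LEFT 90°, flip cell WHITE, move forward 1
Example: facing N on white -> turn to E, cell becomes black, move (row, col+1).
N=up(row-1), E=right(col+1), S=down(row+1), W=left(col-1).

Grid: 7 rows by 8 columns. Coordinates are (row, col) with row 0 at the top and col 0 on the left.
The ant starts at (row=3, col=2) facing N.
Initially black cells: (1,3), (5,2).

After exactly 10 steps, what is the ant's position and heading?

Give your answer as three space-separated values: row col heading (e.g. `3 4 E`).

Answer: 4 1 S

Derivation:
Step 1: on WHITE (3,2): turn R to E, flip to black, move to (3,3). |black|=3
Step 2: on WHITE (3,3): turn R to S, flip to black, move to (4,3). |black|=4
Step 3: on WHITE (4,3): turn R to W, flip to black, move to (4,2). |black|=5
Step 4: on WHITE (4,2): turn R to N, flip to black, move to (3,2). |black|=6
Step 5: on BLACK (3,2): turn L to W, flip to white, move to (3,1). |black|=5
Step 6: on WHITE (3,1): turn R to N, flip to black, move to (2,1). |black|=6
Step 7: on WHITE (2,1): turn R to E, flip to black, move to (2,2). |black|=7
Step 8: on WHITE (2,2): turn R to S, flip to black, move to (3,2). |black|=8
Step 9: on WHITE (3,2): turn R to W, flip to black, move to (3,1). |black|=9
Step 10: on BLACK (3,1): turn L to S, flip to white, move to (4,1). |black|=8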